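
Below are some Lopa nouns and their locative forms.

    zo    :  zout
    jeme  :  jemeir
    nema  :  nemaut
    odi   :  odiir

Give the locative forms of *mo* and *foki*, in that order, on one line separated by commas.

The alternation tracks the last vowel of the stem — -ir when the last vowel of the stem is a front vowel (*jeme*, *odi*); -ut when the last vowel of the stem is a back vowel (*zo*, *nema*).
The last vowel of *mo* is /o/, which is a back vowel, so the suffix is -ut, giving *mout*.
The last vowel of *foki* is /i/, which is a front vowel, so the suffix is -ir, giving *fokiir*.

mout, fokiir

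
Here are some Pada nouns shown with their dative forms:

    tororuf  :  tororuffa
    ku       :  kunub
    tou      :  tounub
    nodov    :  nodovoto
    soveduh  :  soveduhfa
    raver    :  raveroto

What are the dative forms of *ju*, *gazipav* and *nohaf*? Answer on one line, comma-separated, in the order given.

The suffix is conditioned by the final sound: -fa when the stem ends in a voiceless consonant (*tororuf*, *soveduh*); -oto when the stem ends in a voiced consonant (*nodov*, *raver*); -nub when the stem ends in a vowel (*ku*, *tou*).
The final sound of *ju* is /u/, which is a vowel, so the suffix is -nub, giving *junub*.
Since the final sound of *gazipav* is /v/ (a voiced consonant), it takes -oto, giving *gazipavoto*.
*nohaf*: final sound = /f/, a voiceless consonant → -fa → *nohaffa*.

junub, gazipavoto, nohaffa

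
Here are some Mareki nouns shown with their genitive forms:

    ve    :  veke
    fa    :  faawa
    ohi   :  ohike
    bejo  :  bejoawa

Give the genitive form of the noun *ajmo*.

The pattern is front/back vowel harmony: -ke when the last vowel of the stem is a front vowel (*ve*, *ohi*); -awa when the last vowel of the stem is a back vowel (*fa*, *bejo*).
The last vowel of *ajmo* is /o/, which is a back vowel, so the suffix is -awa, giving *ajmoawa*.

ajmoawa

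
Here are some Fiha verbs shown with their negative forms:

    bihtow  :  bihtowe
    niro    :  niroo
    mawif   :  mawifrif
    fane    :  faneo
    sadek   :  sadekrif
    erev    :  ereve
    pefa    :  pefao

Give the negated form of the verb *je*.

The suffix is conditioned by the final sound: -rif when the stem ends in a voiceless consonant (*mawif*, *sadek*); -e when the stem ends in a voiced consonant (*bihtow*, *erev*); -o when the stem ends in a vowel (*niro*, *fane*, *pefa*).
*je*: final sound = /e/, a vowel → -o → *jeo*.

jeo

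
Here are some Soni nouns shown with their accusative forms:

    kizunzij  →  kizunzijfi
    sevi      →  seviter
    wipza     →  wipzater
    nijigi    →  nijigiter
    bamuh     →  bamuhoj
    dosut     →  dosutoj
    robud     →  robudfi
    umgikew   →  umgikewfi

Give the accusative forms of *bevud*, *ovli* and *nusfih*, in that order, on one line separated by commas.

The alternation tracks the final sound of the stem — -oj when the stem ends in a voiceless consonant (*bamuh*, *dosut*); -fi when the stem ends in a voiced consonant (*kizunzij*, *robud*, *umgikew*); -ter when the stem ends in a vowel (*sevi*, *wipza*, *nijigi*).
*bevud* — final sound /d/ (a voiced consonant) → -fi → *bevudfi*.
*ovli* — final sound /i/ (a vowel) → -ter → *ovliter*.
*nusfih* — final sound /h/ (a voiceless consonant) → -oj → *nusfihoj*.

bevudfi, ovliter, nusfihoj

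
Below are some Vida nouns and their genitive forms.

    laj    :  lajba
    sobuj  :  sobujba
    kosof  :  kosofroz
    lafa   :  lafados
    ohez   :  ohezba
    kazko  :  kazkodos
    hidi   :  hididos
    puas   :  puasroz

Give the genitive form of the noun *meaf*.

The suffix is conditioned by the final sound: -roz when the stem ends in a voiceless consonant (*kosof*, *puas*); -ba when the stem ends in a voiced consonant (*laj*, *sobuj*, *ohez*); -dos when the stem ends in a vowel (*lafa*, *kazko*, *hidi*).
Since the final sound of *meaf* is /f/ (a voiceless consonant), it takes -roz, giving *meafroz*.

meafroz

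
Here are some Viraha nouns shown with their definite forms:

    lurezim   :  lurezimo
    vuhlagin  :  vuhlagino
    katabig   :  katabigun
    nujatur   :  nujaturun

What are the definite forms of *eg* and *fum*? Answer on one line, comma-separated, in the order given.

The alternation tracks the final consonant of the stem — -o when the stem ends in a nasal (*lurezim*, *vuhlagin*); -un when the stem ends in a non-nasal consonant (*katabig*, *nujatur*).
Since the final consonant of *eg* is /g/ (non-nasal), it takes -un, giving *egun*.
*fum*: final consonant = /m/, a nasal → -o → *fumo*.

egun, fumo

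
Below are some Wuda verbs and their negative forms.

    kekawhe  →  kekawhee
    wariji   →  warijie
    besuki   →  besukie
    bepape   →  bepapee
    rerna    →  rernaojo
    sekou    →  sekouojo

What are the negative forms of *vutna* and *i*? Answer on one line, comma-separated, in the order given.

The pattern is front/back vowel harmony: -e when the last vowel of the stem is a front vowel (*kekawhe*, *wariji*, *besuki*, *bepape*); -ojo when the last vowel of the stem is a back vowel (*rerna*, *sekou*).
*vutna*: last vowel = /a/, a back vowel → -ojo → *vutnaojo*.
Since the last vowel of *i* is /i/ (a front vowel), it takes -e, giving *ie*.

vutnaojo, ie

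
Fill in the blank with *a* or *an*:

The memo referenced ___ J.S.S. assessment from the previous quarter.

The indefinite article is chosen by the initial *sound* of the following word, not its spelling.
The initialism *J.S.S.* is read letter by letter; the first letter, J, is pronounced /dʒeɪ/, which begins with a consonant sound.
So the article is *a*: The memo referenced a J.S.S. assessment from the previous quarter.

a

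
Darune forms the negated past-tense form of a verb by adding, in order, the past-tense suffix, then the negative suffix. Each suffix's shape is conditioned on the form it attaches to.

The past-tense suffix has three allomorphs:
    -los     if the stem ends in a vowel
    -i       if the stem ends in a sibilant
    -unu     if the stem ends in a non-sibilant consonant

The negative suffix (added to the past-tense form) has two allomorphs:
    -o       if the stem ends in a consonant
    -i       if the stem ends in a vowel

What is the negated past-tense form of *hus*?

*hus* — final sound /s/ (a sibilant) → -i → *husi*.
Since the final sound of the past-tense form *husi* is /i/ (a vowel), it takes -i, giving *husii*.

husii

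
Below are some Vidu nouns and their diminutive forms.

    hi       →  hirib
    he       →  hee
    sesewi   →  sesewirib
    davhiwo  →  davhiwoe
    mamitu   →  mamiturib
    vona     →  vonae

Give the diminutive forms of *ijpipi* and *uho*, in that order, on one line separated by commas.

ijpipirib, uhoe

The pattern is height harmony: -rib when the last vowel of the stem is a high vowel (*hi*, *sesewi*, *mamitu*); -e when the last vowel of the stem is a non-high vowel (*he*, *davhiwo*, *vona*).
*ijpipi*: last vowel = /i/, a high vowel → -rib → *ijpipirib*.
*uho* — last vowel /o/ (a non-high vowel) → -e → *uhoe*.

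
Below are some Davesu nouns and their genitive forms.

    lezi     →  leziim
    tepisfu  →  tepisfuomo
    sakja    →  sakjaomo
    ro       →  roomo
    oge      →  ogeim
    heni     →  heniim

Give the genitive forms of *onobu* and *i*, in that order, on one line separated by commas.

The pattern is front/back vowel harmony: -im when the last vowel of the stem is a front vowel (*lezi*, *oge*, *heni*); -omo when the last vowel of the stem is a back vowel (*tepisfu*, *sakja*, *ro*).
Since the last vowel of *onobu* is /u/ (a back vowel), it takes -omo, giving *onobuomo*.
*i* — last vowel /i/ (a front vowel) → -im → *iim*.

onobuomo, iim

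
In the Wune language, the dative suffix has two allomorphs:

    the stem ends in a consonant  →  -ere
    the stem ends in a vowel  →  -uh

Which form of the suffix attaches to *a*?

*a* — final sound /a/ (a vowel) → -uh.

-uh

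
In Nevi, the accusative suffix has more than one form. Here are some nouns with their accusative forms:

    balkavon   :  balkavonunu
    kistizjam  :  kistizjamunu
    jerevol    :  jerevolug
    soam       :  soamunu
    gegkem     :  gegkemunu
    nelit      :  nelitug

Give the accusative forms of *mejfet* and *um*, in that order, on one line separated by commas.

The pattern is nasality of the final consonant: -unu when the stem ends in a nasal (*balkavon*, *kistizjam*, *soam*, *gegkem*); -ug when the stem ends in a non-nasal consonant (*jerevol*, *nelit*).
Since the final consonant of *mejfet* is /t/ (non-nasal), it takes -ug, giving *mejfetug*.
Since the final consonant of *um* is /m/ (a nasal), it takes -unu, giving *umunu*.

mejfetug, umunu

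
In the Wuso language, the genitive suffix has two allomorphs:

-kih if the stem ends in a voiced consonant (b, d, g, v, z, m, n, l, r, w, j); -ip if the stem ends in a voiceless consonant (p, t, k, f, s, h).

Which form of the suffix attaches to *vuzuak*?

*vuzuak* — final consonant /k/ (voiceless) → -ip.

-ip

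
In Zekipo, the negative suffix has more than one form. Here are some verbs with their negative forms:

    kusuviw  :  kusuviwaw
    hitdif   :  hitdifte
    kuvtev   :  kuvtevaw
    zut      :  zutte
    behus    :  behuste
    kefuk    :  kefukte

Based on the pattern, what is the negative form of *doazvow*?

doazvowaw

The alternation tracks the final consonant of the stem — -te when the stem ends in a voiceless consonant (*hitdif*, *zut*, *behus*, *kefuk*); -aw when the stem ends in a voiced consonant (*kusuviw*, *kuvtev*).
*doazvow*: final consonant = /w/, voiced → -aw → *doazvowaw*.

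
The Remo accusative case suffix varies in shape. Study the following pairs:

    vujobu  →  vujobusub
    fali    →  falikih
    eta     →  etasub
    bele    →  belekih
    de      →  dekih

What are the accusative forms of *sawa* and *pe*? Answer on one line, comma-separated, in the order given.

The suffix is conditioned by the last vowel: -kih when the last vowel of the stem is a front vowel (*fali*, *bele*, *de*); -sub when the last vowel of the stem is a back vowel (*vujobu*, *eta*).
The last vowel of *sawa* is /a/, which is a back vowel, so the suffix is -sub, giving *sawasub*.
Since the last vowel of *pe* is /e/ (a front vowel), it takes -kih, giving *pekih*.

sawasub, pekih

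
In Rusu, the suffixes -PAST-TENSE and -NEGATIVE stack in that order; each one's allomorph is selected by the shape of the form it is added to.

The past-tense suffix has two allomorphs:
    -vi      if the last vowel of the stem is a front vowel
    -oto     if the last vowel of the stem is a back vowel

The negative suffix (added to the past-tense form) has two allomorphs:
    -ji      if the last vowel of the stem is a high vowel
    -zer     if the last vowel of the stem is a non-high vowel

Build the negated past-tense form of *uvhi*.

The last vowel of *uvhi* is /i/, which is a front vowel, so the past-tense suffix is -vi, giving *uvhivi*.
The last vowel of the past-tense form *uvhivi* is /i/, which is a high vowel, so the negative suffix is -ji, giving *uvhiviji*.

uvhiviji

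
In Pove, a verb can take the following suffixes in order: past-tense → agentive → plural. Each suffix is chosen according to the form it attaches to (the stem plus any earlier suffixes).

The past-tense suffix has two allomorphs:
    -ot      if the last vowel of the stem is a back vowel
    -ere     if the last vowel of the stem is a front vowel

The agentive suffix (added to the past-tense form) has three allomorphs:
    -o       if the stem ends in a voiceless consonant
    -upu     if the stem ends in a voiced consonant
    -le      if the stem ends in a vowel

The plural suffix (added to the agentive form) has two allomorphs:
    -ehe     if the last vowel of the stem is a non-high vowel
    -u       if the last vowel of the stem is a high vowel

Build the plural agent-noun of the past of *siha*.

sihaotoehe

*siha* — last vowel /a/ (a back vowel) → -ot → *sihaot*.
The past-tense form *sihaot*: final sound = /t/, a voiceless consonant → -o → *sihaoto*.
The last vowel of the agentive form *sihaoto* is /o/, which is a non-high vowel, so the plural suffix is -ehe, giving *sihaotoehe*.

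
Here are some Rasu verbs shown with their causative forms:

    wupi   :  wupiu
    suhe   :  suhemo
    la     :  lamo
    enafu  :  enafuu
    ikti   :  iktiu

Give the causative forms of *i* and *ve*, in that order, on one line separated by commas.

The pattern is height harmony: -u when the last vowel of the stem is a high vowel (*wupi*, *enafu*, *ikti*); -mo when the last vowel of the stem is a non-high vowel (*suhe*, *la*).
The last vowel of *i* is /i/, which is a high vowel, so the suffix is -u, giving *iu*.
*ve* — last vowel /e/ (a non-high vowel) → -mo → *vemo*.

iu, vemo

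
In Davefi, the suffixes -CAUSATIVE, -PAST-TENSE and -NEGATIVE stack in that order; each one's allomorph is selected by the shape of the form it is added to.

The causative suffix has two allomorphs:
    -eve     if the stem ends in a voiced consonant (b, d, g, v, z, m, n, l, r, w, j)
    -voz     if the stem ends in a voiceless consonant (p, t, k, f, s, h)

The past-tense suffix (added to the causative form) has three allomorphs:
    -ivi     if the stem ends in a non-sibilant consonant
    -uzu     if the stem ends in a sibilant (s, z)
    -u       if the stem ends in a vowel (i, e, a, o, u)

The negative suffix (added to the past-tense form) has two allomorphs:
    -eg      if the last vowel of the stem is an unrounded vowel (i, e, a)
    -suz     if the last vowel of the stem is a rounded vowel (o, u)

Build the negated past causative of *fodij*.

fodijeveusuz

*fodij* — final consonant /j/ (voiced) → -eve → *fodijeve*.
Since the final sound of the causative form *fodijeve* is /e/ (a vowel), it takes -u, giving *fodijeveu*.
The past-tense form *fodijeveu*: last vowel = /u/, a rounded vowel → -suz → *fodijeveusuz*.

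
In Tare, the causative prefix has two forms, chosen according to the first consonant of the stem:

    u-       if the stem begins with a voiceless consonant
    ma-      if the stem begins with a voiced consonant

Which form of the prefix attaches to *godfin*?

The first consonant of *godfin* is /g/, which is voiced, so the prefix is ma-.

ma-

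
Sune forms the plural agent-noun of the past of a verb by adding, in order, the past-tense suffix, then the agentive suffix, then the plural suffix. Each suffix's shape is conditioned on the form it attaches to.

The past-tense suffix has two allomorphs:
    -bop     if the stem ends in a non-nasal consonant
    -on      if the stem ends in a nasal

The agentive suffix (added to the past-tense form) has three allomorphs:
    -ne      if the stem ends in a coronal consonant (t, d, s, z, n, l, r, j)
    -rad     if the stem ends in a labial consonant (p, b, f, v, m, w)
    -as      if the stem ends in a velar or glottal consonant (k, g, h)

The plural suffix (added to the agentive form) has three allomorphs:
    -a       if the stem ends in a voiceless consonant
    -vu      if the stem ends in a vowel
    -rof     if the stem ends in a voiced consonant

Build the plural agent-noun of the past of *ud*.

udbopradrof

*ud*: final consonant = /d/, non-nasal → -bop → *udbop*.
Since the final consonant of the past-tense form *udbop* is /p/ (labial), it takes -rad, giving *udboprad*.
The final sound of the agentive form *udboprad* is /d/, which is a voiced consonant, so the plural suffix is -rof, giving *udbopradrof*.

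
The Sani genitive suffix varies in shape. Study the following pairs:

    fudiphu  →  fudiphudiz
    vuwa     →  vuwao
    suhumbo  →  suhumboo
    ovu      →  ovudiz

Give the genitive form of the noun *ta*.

Looking at the last vowel of each stem: -diz when the last vowel of the stem is a high vowel (*fudiphu*, *ovu*); -o when the last vowel of the stem is a non-high vowel (*vuwa*, *suhumbo*).
The last vowel of *ta* is /a/, which is a non-high vowel, so the suffix is -o, giving *tao*.

tao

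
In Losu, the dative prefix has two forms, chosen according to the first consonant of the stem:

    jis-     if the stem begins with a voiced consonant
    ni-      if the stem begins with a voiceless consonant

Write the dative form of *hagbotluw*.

Since the first consonant of *hagbotluw* is /h/ (voiceless), it takes ni-, giving *nihagbotluw*.

nihagbotluw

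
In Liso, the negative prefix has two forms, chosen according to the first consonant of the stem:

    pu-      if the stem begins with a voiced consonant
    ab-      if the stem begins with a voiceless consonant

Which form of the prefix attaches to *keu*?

Since the first consonant of *keu* is /k/ (voiceless), it takes ab-.

ab-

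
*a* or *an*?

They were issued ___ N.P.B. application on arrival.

an

The indefinite article is chosen by the initial *sound* of the following word, not its spelling.
The initialism *N.P.B.* is read letter by letter; the first letter, N, is pronounced /ɛn/, which begins with a vowel sound.
So the article is *an*: They were issued an N.P.B. application on arrival.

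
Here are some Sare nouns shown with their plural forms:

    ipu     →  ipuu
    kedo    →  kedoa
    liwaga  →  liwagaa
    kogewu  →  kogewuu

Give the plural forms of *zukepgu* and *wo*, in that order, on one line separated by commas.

zukepguu, woa

The pattern is height harmony: -u when the last vowel of the stem is a high vowel (*ipu*, *kogewu*); -a when the last vowel of the stem is a non-high vowel (*kedo*, *liwaga*).
Since the last vowel of *zukepgu* is /u/ (a high vowel), it takes -u, giving *zukepguu*.
Since the last vowel of *wo* is /o/ (a non-high vowel), it takes -a, giving *woa*.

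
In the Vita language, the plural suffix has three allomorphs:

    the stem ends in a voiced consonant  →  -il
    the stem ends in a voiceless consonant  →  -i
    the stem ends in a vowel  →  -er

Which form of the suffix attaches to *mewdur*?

-il

*mewdur*: final sound = /r/, a voiced consonant → -il.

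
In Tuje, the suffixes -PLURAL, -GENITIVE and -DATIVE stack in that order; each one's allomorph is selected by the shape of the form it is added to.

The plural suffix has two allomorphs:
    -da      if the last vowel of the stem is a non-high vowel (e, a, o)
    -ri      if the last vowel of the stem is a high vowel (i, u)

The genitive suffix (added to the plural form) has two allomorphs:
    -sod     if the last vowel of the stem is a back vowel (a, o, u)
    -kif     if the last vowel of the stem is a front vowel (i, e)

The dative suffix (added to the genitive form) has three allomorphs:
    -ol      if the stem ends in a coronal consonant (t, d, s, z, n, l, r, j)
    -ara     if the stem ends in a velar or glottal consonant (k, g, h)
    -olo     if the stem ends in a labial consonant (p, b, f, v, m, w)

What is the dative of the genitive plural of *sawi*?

Since the last vowel of *sawi* is /i/ (a high vowel), it takes -ri, giving *sawiri*.
The plural form *sawiri*: last vowel = /i/, a front vowel → -kif → *sawirikif*.
The final consonant of the genitive form *sawirikif* is /f/, which is labial, so the dative suffix is -olo, giving *sawirikifolo*.

sawirikifolo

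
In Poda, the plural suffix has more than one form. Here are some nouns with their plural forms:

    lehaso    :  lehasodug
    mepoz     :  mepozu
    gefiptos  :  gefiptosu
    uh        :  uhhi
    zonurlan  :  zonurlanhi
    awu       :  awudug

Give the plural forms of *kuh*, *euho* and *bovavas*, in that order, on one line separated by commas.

kuhhi, euhodug, bovavasu

Looking at the final sound of each stem: -u when the stem ends in a sibilant (*mepoz*, *gefiptos*); -hi when the stem ends in a non-sibilant consonant (*uh*, *zonurlan*); -dug when the stem ends in a vowel (*lehaso*, *awu*).
The final sound of *kuh* is /h/, which is a non-sibilant consonant, so the suffix is -hi, giving *kuhhi*.
*euho* — final sound /o/ (a vowel) → -dug → *euhodug*.
*bovavas*: final sound = /s/, a sibilant → -u → *bovavasu*.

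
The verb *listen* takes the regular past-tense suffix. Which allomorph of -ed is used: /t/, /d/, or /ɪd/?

The stem *listen* ends in a voiced sound other than /d/.
The -ed suffix is realized as /ɪd/ after /t, d/; as /t/ after other voiceless consonants; and as /d/ after other voiced sounds.
So -ed on *listen* is pronounced /d/.

/d/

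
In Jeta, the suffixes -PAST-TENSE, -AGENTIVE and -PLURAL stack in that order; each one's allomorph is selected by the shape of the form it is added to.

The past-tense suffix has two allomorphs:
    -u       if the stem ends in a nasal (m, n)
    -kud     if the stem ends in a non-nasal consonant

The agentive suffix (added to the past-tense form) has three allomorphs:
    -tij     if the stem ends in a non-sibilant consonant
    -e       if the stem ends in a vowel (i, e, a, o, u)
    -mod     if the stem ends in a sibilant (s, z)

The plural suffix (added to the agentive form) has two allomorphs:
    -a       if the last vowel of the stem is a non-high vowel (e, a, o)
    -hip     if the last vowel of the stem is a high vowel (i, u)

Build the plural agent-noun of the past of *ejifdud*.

*ejifdud*: final consonant = /d/, non-nasal → -kud → *ejifdudkud*.
The past-tense form *ejifdudkud* — final sound /d/ (a non-sibilant consonant) → -tij → *ejifdudkudtij*.
Since the last vowel of the agentive form *ejifdudkudtij* is /i/ (a high vowel), it takes -hip, giving *ejifdudkudtijhip*.

ejifdudkudtijhip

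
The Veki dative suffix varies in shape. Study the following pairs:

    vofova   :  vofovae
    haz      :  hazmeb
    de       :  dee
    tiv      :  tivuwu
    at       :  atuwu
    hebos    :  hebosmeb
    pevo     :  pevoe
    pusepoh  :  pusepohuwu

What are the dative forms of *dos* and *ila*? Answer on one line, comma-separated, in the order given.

The alternation tracks the final sound of the stem — -meb when the stem ends in a sibilant (*haz*, *hebos*); -uwu when the stem ends in a non-sibilant consonant (*tiv*, *at*, *pusepoh*); -e when the stem ends in a vowel (*vofova*, *de*, *pevo*).
*dos*: final sound = /s/, a sibilant → -meb → *dosmeb*.
*ila* — final sound /a/ (a vowel) → -e → *ilae*.

dosmeb, ilae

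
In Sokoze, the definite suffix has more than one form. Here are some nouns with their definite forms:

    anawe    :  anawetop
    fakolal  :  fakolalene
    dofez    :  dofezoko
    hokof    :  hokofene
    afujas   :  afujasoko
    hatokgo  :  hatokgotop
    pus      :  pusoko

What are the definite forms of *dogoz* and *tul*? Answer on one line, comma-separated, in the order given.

The pattern is sibilance of the final sound: -oko when the stem ends in a sibilant (*dofez*, *afujas*, *pus*); -ene when the stem ends in a non-sibilant consonant (*fakolal*, *hokof*); -top when the stem ends in a vowel (*anawe*, *hatokgo*).
The final sound of *dogoz* is /z/, which is a sibilant, so the suffix is -oko, giving *dogozoko*.
*tul* — final sound /l/ (a non-sibilant consonant) → -ene → *tulene*.

dogozoko, tulene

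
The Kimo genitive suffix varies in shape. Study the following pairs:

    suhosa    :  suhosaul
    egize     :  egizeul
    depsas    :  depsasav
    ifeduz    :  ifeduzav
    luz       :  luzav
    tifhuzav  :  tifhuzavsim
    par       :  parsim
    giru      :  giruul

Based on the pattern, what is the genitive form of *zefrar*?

The alternation tracks the final sound of the stem — -av when the stem ends in a sibilant (*depsas*, *ifeduz*, *luz*); -sim when the stem ends in a non-sibilant consonant (*tifhuzav*, *par*); -ul when the stem ends in a vowel (*suhosa*, *egize*, *giru*).
*zefrar*: final sound = /r/, a non-sibilant consonant → -sim → *zefrarsim*.

zefrarsim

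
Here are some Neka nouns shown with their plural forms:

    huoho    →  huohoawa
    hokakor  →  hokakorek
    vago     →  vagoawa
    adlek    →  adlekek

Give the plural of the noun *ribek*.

Looking at the final sound of each stem: -ek when the stem ends in a consonant (*hokakor*, *adlek*); -awa when the stem ends in a vowel (*huoho*, *vago*).
The final sound of *ribek* is /k/, which is a consonant, so the suffix is -ek, giving *ribekek*.

ribekek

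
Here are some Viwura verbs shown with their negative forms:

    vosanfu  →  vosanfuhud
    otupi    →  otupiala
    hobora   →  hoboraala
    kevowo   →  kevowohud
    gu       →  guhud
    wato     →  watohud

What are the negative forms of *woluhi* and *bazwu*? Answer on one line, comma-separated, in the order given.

woluhiala, bazwuhud

The suffix is conditioned by the last vowel: -hud when the last vowel of the stem is a rounded vowel (*vosanfu*, *kevowo*, *gu*, *wato*); -ala when the last vowel of the stem is an unrounded vowel (*otupi*, *hobora*).
*woluhi* — last vowel /i/ (an unrounded vowel) → -ala → *woluhiala*.
*bazwu* — last vowel /u/ (a rounded vowel) → -hud → *bazwuhud*.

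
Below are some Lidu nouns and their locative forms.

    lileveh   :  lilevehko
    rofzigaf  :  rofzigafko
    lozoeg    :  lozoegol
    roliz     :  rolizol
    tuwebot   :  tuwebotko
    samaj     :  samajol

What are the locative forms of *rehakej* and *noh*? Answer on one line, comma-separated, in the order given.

The pattern is voicing of the final consonant: -ko when the stem ends in a voiceless consonant (*lileveh*, *rofzigaf*, *tuwebot*); -ol when the stem ends in a voiced consonant (*lozoeg*, *roliz*, *samaj*).
*rehakej*: final consonant = /j/, voiced → -ol → *rehakejol*.
*noh*: final consonant = /h/, voiceless → -ko → *nohko*.

rehakejol, nohko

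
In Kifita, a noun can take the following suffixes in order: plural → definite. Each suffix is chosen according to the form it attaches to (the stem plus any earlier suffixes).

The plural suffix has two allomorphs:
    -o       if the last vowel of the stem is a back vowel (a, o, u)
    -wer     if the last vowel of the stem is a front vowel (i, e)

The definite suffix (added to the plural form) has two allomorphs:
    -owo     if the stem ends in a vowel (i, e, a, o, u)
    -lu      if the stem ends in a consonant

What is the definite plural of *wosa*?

*wosa* — last vowel /a/ (a back vowel) → -o → *wosao*.
Since the final sound of the plural form *wosao* is /o/ (a vowel), it takes -owo, giving *wosaoowo*.

wosaoowo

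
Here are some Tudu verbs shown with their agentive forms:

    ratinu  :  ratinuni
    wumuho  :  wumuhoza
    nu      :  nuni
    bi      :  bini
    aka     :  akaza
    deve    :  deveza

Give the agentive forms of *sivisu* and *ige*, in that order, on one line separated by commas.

Looking at the last vowel of each stem: -ni when the last vowel of the stem is a high vowel (*ratinu*, *nu*, *bi*); -za when the last vowel of the stem is a non-high vowel (*wumuho*, *aka*, *deve*).
The last vowel of *sivisu* is /u/, which is a high vowel, so the suffix is -ni, giving *sivisuni*.
*ige*: last vowel = /e/, a non-high vowel → -za → *igeza*.

sivisuni, igeza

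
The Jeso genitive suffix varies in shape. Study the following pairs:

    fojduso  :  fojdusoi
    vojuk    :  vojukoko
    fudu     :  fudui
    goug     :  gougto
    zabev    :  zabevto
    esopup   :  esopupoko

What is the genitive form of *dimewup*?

dimewupoko

The alternation tracks the final sound of the stem — -oko when the stem ends in a voiceless consonant (*vojuk*, *esopup*); -to when the stem ends in a voiced consonant (*goug*, *zabev*); -i when the stem ends in a vowel (*fojduso*, *fudu*).
The final sound of *dimewup* is /p/, which is a voiceless consonant, so the suffix is -oko, giving *dimewupoko*.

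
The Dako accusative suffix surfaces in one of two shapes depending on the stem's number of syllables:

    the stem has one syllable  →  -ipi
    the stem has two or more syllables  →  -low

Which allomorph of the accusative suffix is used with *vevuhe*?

*vevuhe* has 3 syllables, so the suffix is -low.

-low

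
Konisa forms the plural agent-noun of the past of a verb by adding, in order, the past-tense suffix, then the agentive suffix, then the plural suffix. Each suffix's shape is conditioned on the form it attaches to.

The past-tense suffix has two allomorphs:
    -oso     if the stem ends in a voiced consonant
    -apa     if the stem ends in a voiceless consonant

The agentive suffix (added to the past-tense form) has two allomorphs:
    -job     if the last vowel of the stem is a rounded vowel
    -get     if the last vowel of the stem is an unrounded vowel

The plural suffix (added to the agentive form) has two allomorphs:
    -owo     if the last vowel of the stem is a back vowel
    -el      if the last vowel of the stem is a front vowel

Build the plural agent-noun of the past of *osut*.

*osut* — final consonant /t/ (voiceless) → -apa → *osutapa*.
The past-tense form *osutapa*: last vowel = /a/, an unrounded vowel → -get → *osutapaget*.
The agentive form *osutapaget* — last vowel /e/ (a front vowel) → -el → *osutapagetel*.

osutapagetel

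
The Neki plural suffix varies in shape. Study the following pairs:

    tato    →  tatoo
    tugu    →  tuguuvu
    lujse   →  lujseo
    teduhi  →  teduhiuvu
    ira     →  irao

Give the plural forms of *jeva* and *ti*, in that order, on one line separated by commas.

The pattern is height harmony: -uvu when the last vowel of the stem is a high vowel (*tugu*, *teduhi*); -o when the last vowel of the stem is a non-high vowel (*tato*, *lujse*, *ira*).
*jeva* — last vowel /a/ (a non-high vowel) → -o → *jevao*.
Since the last vowel of *ti* is /i/ (a high vowel), it takes -uvu, giving *tiuvu*.

jevao, tiuvu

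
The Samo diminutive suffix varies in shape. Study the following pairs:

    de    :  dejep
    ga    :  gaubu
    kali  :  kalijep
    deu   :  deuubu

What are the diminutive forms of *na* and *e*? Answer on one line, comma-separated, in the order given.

The alternation tracks the last vowel of the stem — -jep when the last vowel of the stem is a front vowel (*de*, *kali*); -ubu when the last vowel of the stem is a back vowel (*ga*, *deu*).
The last vowel of *na* is /a/, which is a back vowel, so the suffix is -ubu, giving *naubu*.
*e* — last vowel /e/ (a front vowel) → -jep → *ejep*.

naubu, ejep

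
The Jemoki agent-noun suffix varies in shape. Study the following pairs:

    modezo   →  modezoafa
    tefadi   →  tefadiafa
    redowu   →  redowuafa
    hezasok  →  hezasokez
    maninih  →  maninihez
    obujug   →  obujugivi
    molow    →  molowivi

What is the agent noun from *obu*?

Looking at the final sound of each stem: -ez when the stem ends in a voiceless consonant (*hezasok*, *maninih*); -ivi when the stem ends in a voiced consonant (*obujug*, *molow*); -afa when the stem ends in a vowel (*modezo*, *tefadi*, *redowu*).
*obu* — final sound /u/ (a vowel) → -afa → *obuafa*.

obuafa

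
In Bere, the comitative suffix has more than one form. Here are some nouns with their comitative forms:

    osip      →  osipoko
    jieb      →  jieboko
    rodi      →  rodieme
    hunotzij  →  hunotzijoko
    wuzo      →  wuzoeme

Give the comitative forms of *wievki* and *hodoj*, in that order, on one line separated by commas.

wievkieme, hodojoko

The alternation tracks the final sound of the stem — -oko when the stem ends in a consonant (*osip*, *jieb*, *hunotzij*); -eme when the stem ends in a vowel (*rodi*, *wuzo*).
Since the final sound of *wievki* is /i/ (a vowel), it takes -eme, giving *wievkieme*.
The final sound of *hodoj* is /j/, which is a consonant, so the suffix is -oko, giving *hodojoko*.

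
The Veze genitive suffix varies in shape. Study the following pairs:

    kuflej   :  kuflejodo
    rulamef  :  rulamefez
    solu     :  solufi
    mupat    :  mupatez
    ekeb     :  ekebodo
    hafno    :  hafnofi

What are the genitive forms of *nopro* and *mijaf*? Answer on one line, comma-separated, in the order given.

Looking at the final sound of each stem: -ez when the stem ends in a voiceless consonant (*rulamef*, *mupat*); -odo when the stem ends in a voiced consonant (*kuflej*, *ekeb*); -fi when the stem ends in a vowel (*solu*, *hafno*).
The final sound of *nopro* is /o/, which is a vowel, so the suffix is -fi, giving *noprofi*.
The final sound of *mijaf* is /f/, which is a voiceless consonant, so the suffix is -ez, giving *mijafez*.

noprofi, mijafez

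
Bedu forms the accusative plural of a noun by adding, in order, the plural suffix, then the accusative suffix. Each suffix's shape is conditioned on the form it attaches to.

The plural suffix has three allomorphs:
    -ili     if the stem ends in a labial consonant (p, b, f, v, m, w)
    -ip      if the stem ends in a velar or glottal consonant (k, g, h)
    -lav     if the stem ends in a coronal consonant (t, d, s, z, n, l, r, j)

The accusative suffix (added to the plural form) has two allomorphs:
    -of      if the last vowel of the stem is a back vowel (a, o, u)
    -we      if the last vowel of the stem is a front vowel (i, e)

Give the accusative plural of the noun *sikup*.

*sikup* — final consonant /p/ (labial) → -ili → *sikupili*.
The last vowel of the plural form *sikupili* is /i/, which is a front vowel, so the accusative suffix is -we, giving *sikupiliwe*.

sikupiliwe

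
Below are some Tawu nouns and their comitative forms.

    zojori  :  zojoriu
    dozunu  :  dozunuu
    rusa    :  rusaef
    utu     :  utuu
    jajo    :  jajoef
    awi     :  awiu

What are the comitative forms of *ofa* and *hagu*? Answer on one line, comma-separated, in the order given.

ofaef, haguu

The pattern is height harmony: -u when the last vowel of the stem is a high vowel (*zojori*, *dozunu*, *utu*, *awi*); -ef when the last vowel of the stem is a non-high vowel (*rusa*, *jajo*).
*ofa* — last vowel /a/ (a non-high vowel) → -ef → *ofaef*.
Since the last vowel of *hagu* is /u/ (a high vowel), it takes -u, giving *haguu*.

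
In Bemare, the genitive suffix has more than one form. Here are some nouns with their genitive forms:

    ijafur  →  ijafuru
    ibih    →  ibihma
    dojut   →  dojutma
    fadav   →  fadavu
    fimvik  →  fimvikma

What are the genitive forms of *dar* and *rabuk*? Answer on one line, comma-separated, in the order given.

daru, rabukma

The pattern is voicing of the final consonant: -ma when the stem ends in a voiceless consonant (*ibih*, *dojut*, *fimvik*); -u when the stem ends in a voiced consonant (*ijafur*, *fadav*).
*dar*: final consonant = /r/, voiced → -u → *daru*.
*rabuk*: final consonant = /k/, voiceless → -ma → *rabukma*.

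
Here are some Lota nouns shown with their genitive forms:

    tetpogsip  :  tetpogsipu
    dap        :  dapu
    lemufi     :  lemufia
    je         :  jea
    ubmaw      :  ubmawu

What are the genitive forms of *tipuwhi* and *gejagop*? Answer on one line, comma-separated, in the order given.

The alternation tracks the final sound of the stem — -u when the stem ends in a consonant (*tetpogsip*, *dap*, *ubmaw*); -a when the stem ends in a vowel (*lemufi*, *je*).
Since the final sound of *tipuwhi* is /i/ (a vowel), it takes -a, giving *tipuwhia*.
*gejagop*: final sound = /p/, a consonant → -u → *gejagopu*.

tipuwhia, gejagopu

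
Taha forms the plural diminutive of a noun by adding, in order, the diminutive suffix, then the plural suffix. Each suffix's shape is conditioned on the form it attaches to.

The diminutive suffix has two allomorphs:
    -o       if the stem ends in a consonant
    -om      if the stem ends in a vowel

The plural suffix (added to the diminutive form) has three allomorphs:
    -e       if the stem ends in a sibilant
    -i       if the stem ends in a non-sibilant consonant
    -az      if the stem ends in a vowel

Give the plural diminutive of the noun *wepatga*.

wepatgaomi

The final sound of *wepatga* is /a/, which is a vowel, so the diminutive suffix is -om, giving *wepatgaom*.
The final sound of the diminutive form *wepatgaom* is /m/, which is a non-sibilant consonant, so the plural suffix is -i, giving *wepatgaomi*.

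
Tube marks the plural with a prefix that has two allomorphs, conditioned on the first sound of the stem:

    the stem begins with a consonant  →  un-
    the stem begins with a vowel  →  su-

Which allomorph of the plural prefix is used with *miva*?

un-

The first sound of *miva* is /m/, which is a consonant, so the prefix is un-.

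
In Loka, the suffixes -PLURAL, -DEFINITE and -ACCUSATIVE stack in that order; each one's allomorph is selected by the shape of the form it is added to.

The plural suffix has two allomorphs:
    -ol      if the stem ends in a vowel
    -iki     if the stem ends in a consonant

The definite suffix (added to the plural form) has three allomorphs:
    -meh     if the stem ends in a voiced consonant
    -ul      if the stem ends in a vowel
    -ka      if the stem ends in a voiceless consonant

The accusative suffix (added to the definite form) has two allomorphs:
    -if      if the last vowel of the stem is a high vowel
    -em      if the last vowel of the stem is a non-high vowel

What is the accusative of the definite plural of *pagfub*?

*pagfub*: final sound = /b/, a consonant → -iki → *pagfubiki*.
The final sound of the plural form *pagfubiki* is /i/, which is a vowel, so the definite suffix is -ul, giving *pagfubikiul*.
The definite form *pagfubikiul*: last vowel = /u/, a high vowel → -if → *pagfubikiulif*.

pagfubikiulif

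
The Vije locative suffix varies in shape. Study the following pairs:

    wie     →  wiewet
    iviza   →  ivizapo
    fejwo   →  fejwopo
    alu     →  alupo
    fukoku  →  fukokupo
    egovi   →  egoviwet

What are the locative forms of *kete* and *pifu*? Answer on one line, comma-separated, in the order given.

ketewet, pifupo

Looking at the last vowel of each stem: -wet when the last vowel of the stem is a front vowel (*wie*, *egovi*); -po when the last vowel of the stem is a back vowel (*iviza*, *fejwo*, *alu*, *fukoku*).
*kete*: last vowel = /e/, a front vowel → -wet → *ketewet*.
Since the last vowel of *pifu* is /u/ (a back vowel), it takes -po, giving *pifupo*.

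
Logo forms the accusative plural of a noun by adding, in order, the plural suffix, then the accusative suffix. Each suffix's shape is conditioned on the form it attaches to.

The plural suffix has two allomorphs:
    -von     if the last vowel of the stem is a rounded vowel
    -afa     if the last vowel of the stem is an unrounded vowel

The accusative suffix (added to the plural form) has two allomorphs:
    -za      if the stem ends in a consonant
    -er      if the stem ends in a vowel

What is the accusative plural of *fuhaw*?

Since the last vowel of *fuhaw* is /a/ (an unrounded vowel), it takes -afa, giving *fuhawafa*.
The plural form *fuhawafa*: final sound = /a/, a vowel → -er → *fuhawafaer*.

fuhawafaer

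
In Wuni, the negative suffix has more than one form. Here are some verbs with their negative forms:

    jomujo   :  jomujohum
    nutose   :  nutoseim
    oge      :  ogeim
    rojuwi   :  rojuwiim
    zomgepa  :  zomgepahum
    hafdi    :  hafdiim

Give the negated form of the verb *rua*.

ruahum

The suffix is conditioned by the last vowel: -im when the last vowel of the stem is a front vowel (*nutose*, *oge*, *rojuwi*, *hafdi*); -hum when the last vowel of the stem is a back vowel (*jomujo*, *zomgepa*).
The last vowel of *rua* is /a/, which is a back vowel, so the suffix is -hum, giving *ruahum*.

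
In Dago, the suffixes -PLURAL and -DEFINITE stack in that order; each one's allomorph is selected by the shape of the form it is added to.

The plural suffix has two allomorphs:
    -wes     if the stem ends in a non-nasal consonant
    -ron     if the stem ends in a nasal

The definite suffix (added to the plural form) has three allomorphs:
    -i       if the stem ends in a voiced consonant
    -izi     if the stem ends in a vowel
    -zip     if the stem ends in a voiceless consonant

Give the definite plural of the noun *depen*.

depenroni

*depen*: final consonant = /n/, a nasal → -ron → *depenron*.
The plural form *depenron* — final sound /n/ (a voiced consonant) → -i → *depenroni*.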